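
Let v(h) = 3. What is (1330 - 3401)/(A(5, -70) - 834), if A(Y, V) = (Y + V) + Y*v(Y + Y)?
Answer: 2071/884 ≈ 2.3428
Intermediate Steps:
A(Y, V) = V + 4*Y (A(Y, V) = (Y + V) + Y*3 = (V + Y) + 3*Y = V + 4*Y)
(1330 - 3401)/(A(5, -70) - 834) = (1330 - 3401)/((-70 + 4*5) - 834) = -2071/((-70 + 20) - 834) = -2071/(-50 - 834) = -2071/(-884) = -2071*(-1/884) = 2071/884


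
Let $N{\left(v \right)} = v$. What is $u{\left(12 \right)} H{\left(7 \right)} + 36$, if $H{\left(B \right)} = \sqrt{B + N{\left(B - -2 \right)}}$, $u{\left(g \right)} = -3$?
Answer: $24$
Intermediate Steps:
$H{\left(B \right)} = \sqrt{2 + 2 B}$ ($H{\left(B \right)} = \sqrt{B + \left(B - -2\right)} = \sqrt{B + \left(B + 2\right)} = \sqrt{B + \left(2 + B\right)} = \sqrt{2 + 2 B}$)
$u{\left(12 \right)} H{\left(7 \right)} + 36 = - 3 \sqrt{2 + 2 \cdot 7} + 36 = - 3 \sqrt{2 + 14} + 36 = - 3 \sqrt{16} + 36 = \left(-3\right) 4 + 36 = -12 + 36 = 24$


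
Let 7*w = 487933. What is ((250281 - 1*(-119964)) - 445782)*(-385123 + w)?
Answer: 23825751048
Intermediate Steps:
w = 487933/7 (w = (⅐)*487933 = 487933/7 ≈ 69705.)
((250281 - 1*(-119964)) - 445782)*(-385123 + w) = ((250281 - 1*(-119964)) - 445782)*(-385123 + 487933/7) = ((250281 + 119964) - 445782)*(-2207928/7) = (370245 - 445782)*(-2207928/7) = -75537*(-2207928/7) = 23825751048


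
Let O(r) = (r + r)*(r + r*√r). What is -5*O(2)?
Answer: -40 - 40*√2 ≈ -96.569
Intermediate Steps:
O(r) = 2*r*(r + r^(3/2)) (O(r) = (2*r)*(r + r^(3/2)) = 2*r*(r + r^(3/2)))
-5*O(2) = -5*(2*2² + 2*2^(5/2)) = -5*(2*4 + 2*(4*√2)) = -5*(8 + 8*√2) = -40 - 40*√2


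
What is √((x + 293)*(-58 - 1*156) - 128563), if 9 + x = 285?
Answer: I*√250329 ≈ 500.33*I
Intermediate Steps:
x = 276 (x = -9 + 285 = 276)
√((x + 293)*(-58 - 1*156) - 128563) = √((276 + 293)*(-58 - 1*156) - 128563) = √(569*(-58 - 156) - 128563) = √(569*(-214) - 128563) = √(-121766 - 128563) = √(-250329) = I*√250329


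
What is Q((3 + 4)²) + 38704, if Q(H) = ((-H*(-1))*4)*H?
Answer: 48308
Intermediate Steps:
Q(H) = 4*H² (Q(H) = (H*4)*H = (4*H)*H = 4*H²)
Q((3 + 4)²) + 38704 = 4*((3 + 4)²)² + 38704 = 4*(7²)² + 38704 = 4*49² + 38704 = 4*2401 + 38704 = 9604 + 38704 = 48308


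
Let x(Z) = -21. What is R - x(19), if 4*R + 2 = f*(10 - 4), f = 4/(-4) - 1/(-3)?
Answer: 39/2 ≈ 19.500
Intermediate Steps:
f = -⅔ (f = 4*(-¼) - 1*(-⅓) = -1 + ⅓ = -⅔ ≈ -0.66667)
R = -3/2 (R = -½ + (-2*(10 - 4)/3)/4 = -½ + (-⅔*6)/4 = -½ + (¼)*(-4) = -½ - 1 = -3/2 ≈ -1.5000)
R - x(19) = -3/2 - 1*(-21) = -3/2 + 21 = 39/2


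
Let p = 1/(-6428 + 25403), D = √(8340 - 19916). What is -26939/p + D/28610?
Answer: -511167525 + I*√2894/14305 ≈ -5.1117e+8 + 0.0037606*I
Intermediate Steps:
D = 2*I*√2894 (D = √(-11576) = 2*I*√2894 ≈ 107.59*I)
p = 1/18975 ≈ 5.2701e-5
-26939/p + D/28610 = -26939/1/18975 + (2*I*√2894)/28610 = -26939*18975 + (2*I*√2894)*(1/28610) = -511167525 + I*√2894/14305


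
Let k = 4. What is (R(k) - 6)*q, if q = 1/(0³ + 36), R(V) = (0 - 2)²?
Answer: -1/18 ≈ -0.055556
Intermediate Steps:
R(V) = 4 (R(V) = (-2)² = 4)
q = 1/36 (q = 1/(0 + 36) = 1/36 ≈ 0.027778)
(R(k) - 6)*q = (4 - 6)*(1/36) = -2*1/36 = -1/18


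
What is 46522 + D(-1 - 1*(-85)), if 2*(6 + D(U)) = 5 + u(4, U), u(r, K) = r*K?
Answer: 93373/2 ≈ 46687.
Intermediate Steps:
u(r, K) = K*r
D(U) = -7/2 + 2*U (D(U) = -6 + (5 + U*4)/2 = -6 + (5 + 4*U)/2 = -6 + (5/2 + 2*U) = -7/2 + 2*U)
46522 + D(-1 - 1*(-85)) = 46522 + (-7/2 + 2*(-1 - 1*(-85))) = 46522 + (-7/2 + 2*(-1 + 85)) = 46522 + (-7/2 + 2*84) = 46522 + (-7/2 + 168) = 46522 + 329/2 = 93373/2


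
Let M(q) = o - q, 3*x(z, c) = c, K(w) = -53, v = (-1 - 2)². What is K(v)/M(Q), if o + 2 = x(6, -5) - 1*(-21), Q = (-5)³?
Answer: -159/427 ≈ -0.37237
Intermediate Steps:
v = 9 (v = (-3)² = 9)
x(z, c) = c/3
Q = -125
o = 52/3 (o = -2 + ((⅓)*(-5) - 1*(-21)) = -2 + (-5/3 + 21) = -2 + 58/3 = 52/3 ≈ 17.333)
M(q) = 52/3 - q
K(v)/M(Q) = -53/(52/3 - 1*(-125)) = -53/(52/3 + 125) = -53/427/3 = -53*3/427 = -159/427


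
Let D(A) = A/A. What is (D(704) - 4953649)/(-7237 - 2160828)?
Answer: 4953648/2168065 ≈ 2.2848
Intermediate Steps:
D(A) = 1
(D(704) - 4953649)/(-7237 - 2160828) = (1 - 4953649)/(-7237 - 2160828) = -4953648/(-2168065) = -4953648*(-1/2168065) = 4953648/2168065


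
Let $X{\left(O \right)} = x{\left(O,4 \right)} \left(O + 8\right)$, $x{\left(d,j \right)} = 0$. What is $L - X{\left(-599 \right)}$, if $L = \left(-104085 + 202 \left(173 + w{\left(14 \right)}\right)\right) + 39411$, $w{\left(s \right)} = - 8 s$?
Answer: $-52352$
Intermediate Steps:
$X{\left(O \right)} = 0$ ($X{\left(O \right)} = 0 \left(O + 8\right) = 0 \left(8 + O\right) = 0$)
$L = -52352$ ($L = \left(-104085 + 202 \left(173 - 112\right)\right) + 39411 = \left(-104085 + 202 \cdot 61\right) + 39411 = \left(-104085 + 12322\right) + 39411 = -91763 + 39411 = -52352$)
$L - X{\left(-599 \right)} = -52352 - 0 = -52352 + 0 = -52352$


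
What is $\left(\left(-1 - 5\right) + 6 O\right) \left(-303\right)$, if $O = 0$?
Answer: $1818$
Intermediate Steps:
$\left(\left(-1 - 5\right) + 6 O\right) \left(-303\right) = \left(\left(-1 - 5\right) + 6 \cdot 0\right) \left(-303\right) = \left(\left(-1 - 5\right) + 0\right) \left(-303\right) = \left(-6 + 0\right) \left(-303\right) = \left(-6\right) \left(-303\right) = 1818$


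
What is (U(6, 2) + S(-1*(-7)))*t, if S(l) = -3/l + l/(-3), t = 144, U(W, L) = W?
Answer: 3264/7 ≈ 466.29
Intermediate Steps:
S(l) = -3/l - l/3 (S(l) = -3/l + l*(-1/3) = -3/l - l/3)
(U(6, 2) + S(-1*(-7)))*t = (6 + (-3/((-1*(-7))) - (-1)*(-7)/3))*144 = (6 + (-3/7 - 1/3*7))*144 = (6 + (-3*1/7 - 7/3))*144 = (6 + (-3/7 - 7/3))*144 = (6 - 58/21)*144 = (68/21)*144 = 3264/7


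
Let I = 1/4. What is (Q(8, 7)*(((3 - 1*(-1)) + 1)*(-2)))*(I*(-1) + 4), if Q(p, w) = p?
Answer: -300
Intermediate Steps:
I = ¼ ≈ 0.25000
(Q(8, 7)*(((3 - 1*(-1)) + 1)*(-2)))*(I*(-1) + 4) = (8*(((3 - 1*(-1)) + 1)*(-2)))*((¼)*(-1) + 4) = (8*(((3 + 1) + 1)*(-2)))*(-¼ + 4) = (8*((4 + 1)*(-2)))*(15/4) = (8*(5*(-2)))*(15/4) = (8*(-10))*(15/4) = -80*15/4 = -300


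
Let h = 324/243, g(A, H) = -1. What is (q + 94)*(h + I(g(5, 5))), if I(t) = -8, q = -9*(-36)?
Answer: -8360/3 ≈ -2786.7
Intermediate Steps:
q = 324
h = 4/3 (h = 324*(1/243) = 4/3 ≈ 1.3333)
(q + 94)*(h + I(g(5, 5))) = (324 + 94)*(4/3 - 8) = 418*(-20/3) = -8360/3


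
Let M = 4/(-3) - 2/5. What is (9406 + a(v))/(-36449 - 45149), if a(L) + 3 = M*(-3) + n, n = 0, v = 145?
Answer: -47041/407990 ≈ -0.11530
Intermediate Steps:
M = -26/15 (M = 4*(-⅓) - 2*⅕ = -4/3 - ⅖ = -26/15 ≈ -1.7333)
a(L) = 11/5 (a(L) = -3 + (-26/15*(-3) + 0) = -3 + (26/5 + 0) = -3 + 26/5 = 11/5)
(9406 + a(v))/(-36449 - 45149) = (9406 + 11/5)/(-36449 - 45149) = (47041/5)/(-81598) = (47041/5)*(-1/81598) = -47041/407990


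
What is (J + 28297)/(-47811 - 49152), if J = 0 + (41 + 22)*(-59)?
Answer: -24580/96963 ≈ -0.25350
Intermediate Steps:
J = -3717 (J = 0 + 63*(-59) = 0 - 3717 = -3717)
(J + 28297)/(-47811 - 49152) = (-3717 + 28297)/(-47811 - 49152) = 24580/(-96963) = 24580*(-1/96963) = -24580/96963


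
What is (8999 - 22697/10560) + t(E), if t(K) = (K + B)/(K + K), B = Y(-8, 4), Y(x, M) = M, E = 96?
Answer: 95012243/10560 ≈ 8997.4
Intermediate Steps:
B = 4
t(K) = (4 + K)/(2*K) (t(K) = (K + 4)/(K + K) = (4 + K)/((2*K)) = (4 + K)*(1/(2*K)) = (4 + K)/(2*K))
(8999 - 22697/10560) + t(E) = (8999 - 22697/10560) + (½)*(4 + 96)/96 = (8999 - 22697*1/10560) + (½)*(1/96)*100 = (8999 - 22697/10560) + 25/48 = 95006743/10560 + 25/48 = 95012243/10560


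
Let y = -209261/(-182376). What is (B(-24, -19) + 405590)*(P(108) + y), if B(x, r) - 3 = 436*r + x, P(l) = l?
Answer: 7908303165665/182376 ≈ 4.3363e+7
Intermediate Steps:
B(x, r) = 3 + x + 436*r (B(x, r) = 3 + (436*r + x) = 3 + (x + 436*r) = 3 + x + 436*r)
y = 209261/182376 (y = -209261*(-1/182376) = 209261/182376 ≈ 1.1474)
(B(-24, -19) + 405590)*(P(108) + y) = ((3 - 24 + 436*(-19)) + 405590)*(108 + 209261/182376) = ((3 - 24 - 8284) + 405590)*(19905869/182376) = (-8305 + 405590)*(19905869/182376) = 397285*(19905869/182376) = 7908303165665/182376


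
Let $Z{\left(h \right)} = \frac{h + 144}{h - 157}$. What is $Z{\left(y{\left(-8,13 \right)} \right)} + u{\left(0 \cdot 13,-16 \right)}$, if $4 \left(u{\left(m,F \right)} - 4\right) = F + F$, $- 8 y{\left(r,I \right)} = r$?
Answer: $- \frac{769}{156} \approx -4.9295$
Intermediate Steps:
$y{\left(r,I \right)} = - \frac{r}{8}$
$Z{\left(h \right)} = \frac{144 + h}{-157 + h}$
$u{\left(m,F \right)} = 4 + \frac{F}{2}$ ($u{\left(m,F \right)} = 4 + \frac{F + F}{4} = 4 + \frac{2 F}{4} = 4 + \frac{F}{2}$)
$Z{\left(y{\left(-8,13 \right)} \right)} + u{\left(0 \cdot 13,-16 \right)} = \frac{144 - -1}{-157 - -1} + \left(4 + \frac{1}{2} \left(-16\right)\right) = \frac{144 + 1}{-157 + 1} + \left(4 - 8\right) = \frac{1}{-156} \cdot 145 - 4 = \left(- \frac{1}{156}\right) 145 - 4 = - \frac{145}{156} - 4 = - \frac{769}{156}$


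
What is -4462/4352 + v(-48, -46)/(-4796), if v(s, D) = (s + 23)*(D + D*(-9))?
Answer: 2329831/2609024 ≈ 0.89299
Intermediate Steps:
v(s, D) = -8*D*(23 + s) (v(s, D) = (23 + s)*(D - 9*D) = (23 + s)*(-8*D) = -8*D*(23 + s))
-4462/4352 + v(-48, -46)/(-4796) = -4462/4352 - 8*(-46)*(23 - 48)/(-4796) = -4462*1/4352 - 8*(-46)*(-25)*(-1/4796) = -2231/2176 - 9200*(-1/4796) = -2231/2176 + 2300/1199 = 2329831/2609024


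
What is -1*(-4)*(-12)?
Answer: -48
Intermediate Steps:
-1*(-4)*(-12) = 4*(-12) = -48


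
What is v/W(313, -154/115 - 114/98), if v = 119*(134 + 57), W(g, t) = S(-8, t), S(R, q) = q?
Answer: -128077915/14101 ≈ -9082.9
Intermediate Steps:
W(g, t) = t
v = 22729 (v = 119*191 = 22729)
v/W(313, -154/115 - 114/98) = 22729/(-154/115 - 114/98) = 22729/(-154*1/115 - 114*1/98) = 22729/(-154/115 - 57/49) = 22729/(-14101/5635) = 22729*(-5635/14101) = -128077915/14101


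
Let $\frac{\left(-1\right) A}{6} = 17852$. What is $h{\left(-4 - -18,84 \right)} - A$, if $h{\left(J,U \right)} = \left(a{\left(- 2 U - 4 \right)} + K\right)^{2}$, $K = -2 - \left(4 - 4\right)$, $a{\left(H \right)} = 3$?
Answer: $107113$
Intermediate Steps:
$A = -107112$ ($A = \left(-6\right) 17852 = -107112$)
$K = -2$ ($K = -2 - \left(4 - 4\right) = -2 - 0 = -2 + 0 = -2$)
$h{\left(J,U \right)} = 1$ ($h{\left(J,U \right)} = \left(3 - 2\right)^{2} = 1^{2} = 1$)
$h{\left(-4 - -18,84 \right)} - A = 1 - -107112 = 1 + 107112 = 107113$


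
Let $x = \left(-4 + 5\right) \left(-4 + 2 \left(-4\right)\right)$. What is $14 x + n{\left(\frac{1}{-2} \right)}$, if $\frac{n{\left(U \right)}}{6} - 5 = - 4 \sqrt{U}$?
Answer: $-138 - 12 i \sqrt{2} \approx -138.0 - 16.971 i$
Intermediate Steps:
$n{\left(U \right)} = 30 - 24 \sqrt{U}$ ($n{\left(U \right)} = 30 + 6 \left(- 4 \sqrt{U}\right) = 30 - 24 \sqrt{U}$)
$x = -12$ ($x = 1 \left(-4 - 8\right) = 1 \left(-12\right) = -12$)
$14 x + n{\left(\frac{1}{-2} \right)} = 14 \left(-12\right) + \left(30 - 24 \sqrt{\frac{1}{-2}}\right) = -168 + \left(30 - 24 \sqrt{- \frac{1}{2}}\right) = -168 + \left(30 - 24 \frac{i \sqrt{2}}{2}\right) = -168 + \left(30 - 12 i \sqrt{2}\right) = -138 - 12 i \sqrt{2}$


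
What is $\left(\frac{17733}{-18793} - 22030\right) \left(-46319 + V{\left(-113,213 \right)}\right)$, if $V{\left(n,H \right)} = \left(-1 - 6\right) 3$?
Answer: $\frac{19186035415820}{18793} \approx 1.0209 \cdot 10^{9}$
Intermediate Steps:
$V{\left(n,H \right)} = -21$ ($V{\left(n,H \right)} = \left(-7\right) 3 = -21$)
$\left(\frac{17733}{-18793} - 22030\right) \left(-46319 + V{\left(-113,213 \right)}\right) = \left(\frac{17733}{-18793} - 22030\right) \left(-46319 - 21\right) = \left(17733 \left(- \frac{1}{18793}\right) - 22030\right) \left(-46340\right) = \left(- \frac{17733}{18793} - 22030\right) \left(-46340\right) = \left(- \frac{414027523}{18793}\right) \left(-46340\right) = \frac{19186035415820}{18793}$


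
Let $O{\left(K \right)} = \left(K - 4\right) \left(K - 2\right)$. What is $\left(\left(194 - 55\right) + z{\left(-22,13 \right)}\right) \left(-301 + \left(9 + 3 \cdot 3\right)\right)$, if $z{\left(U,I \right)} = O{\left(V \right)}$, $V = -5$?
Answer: $-57166$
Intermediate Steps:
$O{\left(K \right)} = \left(-4 + K\right) \left(-2 + K\right)$
$z{\left(U,I \right)} = 63$ ($z{\left(U,I \right)} = 8 + \left(-5\right)^{2} - -30 = 8 + 25 + 30 = 63$)
$\left(\left(194 - 55\right) + z{\left(-22,13 \right)}\right) \left(-301 + \left(9 + 3 \cdot 3\right)\right) = \left(\left(194 - 55\right) + 63\right) \left(-301 + \left(9 + 3 \cdot 3\right)\right) = \left(139 + 63\right) \left(-301 + \left(9 + 9\right)\right) = 202 \left(-301 + 18\right) = 202 \left(-283\right) = -57166$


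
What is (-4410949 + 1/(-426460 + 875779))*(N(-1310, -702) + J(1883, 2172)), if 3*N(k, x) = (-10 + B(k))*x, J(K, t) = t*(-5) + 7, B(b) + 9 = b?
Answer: -594840553903766090/449319 ≈ -1.3239e+12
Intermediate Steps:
B(b) = -9 + b
J(K, t) = 7 - 5*t (J(K, t) = -5*t + 7 = 7 - 5*t)
N(k, x) = x*(-19 + k)/3 (N(k, x) = ((-10 + (-9 + k))*x)/3 = ((-19 + k)*x)/3 = (x*(-19 + k))/3 = x*(-19 + k)/3)
(-4410949 + 1/(-426460 + 875779))*(N(-1310, -702) + J(1883, 2172)) = (-4410949 + 1/(-426460 + 875779))*((⅓)*(-702)*(-19 - 1310) + (7 - 5*2172)) = (-4410949 + 1/449319)*((⅓)*(-702)*(-1329) + (7 - 10860)) = (-4410949 + 1/449319)*(310986 - 10853) = -1981923193730/449319*300133 = -594840553903766090/449319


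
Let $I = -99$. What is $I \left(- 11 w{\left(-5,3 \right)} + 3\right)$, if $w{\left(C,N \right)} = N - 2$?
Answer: $792$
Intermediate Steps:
$w{\left(C,N \right)} = -2 + N$ ($w{\left(C,N \right)} = N - 2 = -2 + N$)
$I \left(- 11 w{\left(-5,3 \right)} + 3\right) = - 99 \left(- 11 \left(-2 + 3\right) + 3\right) = - 99 \left(\left(-11\right) 1 + 3\right) = - 99 \left(-11 + 3\right) = \left(-99\right) \left(-8\right) = 792$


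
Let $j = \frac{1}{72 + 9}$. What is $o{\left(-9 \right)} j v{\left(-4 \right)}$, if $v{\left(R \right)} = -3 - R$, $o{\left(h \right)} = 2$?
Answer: $\frac{2}{81} \approx 0.024691$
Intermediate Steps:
$j = \frac{1}{81} \approx 0.012346$
$o{\left(-9 \right)} j v{\left(-4 \right)} = 2 \cdot \frac{1}{81} \left(-3 - -4\right) = \frac{2 \left(-3 + 4\right)}{81} = \frac{2}{81} \cdot 1 = \frac{2}{81}$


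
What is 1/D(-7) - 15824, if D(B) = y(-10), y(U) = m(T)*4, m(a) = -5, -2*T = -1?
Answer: -316481/20 ≈ -15824.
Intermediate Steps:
T = ½ (T = -½*(-1) = ½ ≈ 0.50000)
y(U) = -20 (y(U) = -5*4 = -20)
D(B) = -20
1/D(-7) - 15824 = 1/(-20) - 15824 = -1/20 - 15824 = -316481/20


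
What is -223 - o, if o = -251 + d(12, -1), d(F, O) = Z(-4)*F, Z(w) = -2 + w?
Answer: 100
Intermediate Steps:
d(F, O) = -6*F (d(F, O) = (-2 - 4)*F = -6*F)
o = -323 (o = -251 - 6*12 = -251 - 72 = -323)
-223 - o = -223 - 1*(-323) = -223 + 323 = 100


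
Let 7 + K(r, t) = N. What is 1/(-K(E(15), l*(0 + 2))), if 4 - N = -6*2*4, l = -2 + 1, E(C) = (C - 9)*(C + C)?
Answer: -1/45 ≈ -0.022222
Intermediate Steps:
E(C) = 2*C*(-9 + C) (E(C) = (-9 + C)*(2*C) = 2*C*(-9 + C))
l = -1
N = 52 (N = 4 - (-6*2)*4 = 4 - (-12)*4 = 4 - 1*(-48) = 4 + 48 = 52)
K(r, t) = 45 (K(r, t) = -7 + 52 = 45)
1/(-K(E(15), l*(0 + 2))) = 1/(-1*45) = 1/(-45) = -1/45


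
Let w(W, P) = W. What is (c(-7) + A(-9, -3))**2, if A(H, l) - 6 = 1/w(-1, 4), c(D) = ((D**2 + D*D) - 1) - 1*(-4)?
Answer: 11236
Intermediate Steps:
c(D) = 3 + 2*D**2 (c(D) = ((D**2 + D**2) - 1) + 4 = (2*D**2 - 1) + 4 = (-1 + 2*D**2) + 4 = 3 + 2*D**2)
A(H, l) = 5 (A(H, l) = 6 + 1/(-1) = 6 - 1 = 5)
(c(-7) + A(-9, -3))**2 = ((3 + 2*(-7)**2) + 5)**2 = ((3 + 2*49) + 5)**2 = ((3 + 98) + 5)**2 = (101 + 5)**2 = 106**2 = 11236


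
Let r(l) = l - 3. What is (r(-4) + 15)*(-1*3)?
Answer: -24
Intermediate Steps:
r(l) = -3 + l
(r(-4) + 15)*(-1*3) = ((-3 - 4) + 15)*(-1*3) = (-7 + 15)*(-3) = 8*(-3) = -24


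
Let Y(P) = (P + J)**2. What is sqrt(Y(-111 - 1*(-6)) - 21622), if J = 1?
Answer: I*sqrt(10806) ≈ 103.95*I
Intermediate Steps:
Y(P) = (1 + P)**2 (Y(P) = (P + 1)**2 = (1 + P)**2)
sqrt(Y(-111 - 1*(-6)) - 21622) = sqrt((1 + (-111 - 1*(-6)))**2 - 21622) = sqrt((1 + (-111 + 6))**2 - 21622) = sqrt((1 - 105)**2 - 21622) = sqrt((-104)**2 - 21622) = sqrt(10816 - 21622) = sqrt(-10806) = I*sqrt(10806)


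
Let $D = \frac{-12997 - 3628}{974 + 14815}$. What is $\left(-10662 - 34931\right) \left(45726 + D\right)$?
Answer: $- \frac{1732416871583}{831} \approx -2.0847 \cdot 10^{9}$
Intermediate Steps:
$D = - \frac{875}{831}$ ($D = \frac{-12997 - 3628}{15789} = \left(-16625\right) \frac{1}{15789} = - \frac{875}{831} \approx -1.0529$)
$\left(-10662 - 34931\right) \left(45726 + D\right) = \left(-10662 - 34931\right) \left(45726 - \frac{875}{831}\right) = \left(-45593\right) \frac{37997431}{831} = - \frac{1732416871583}{831}$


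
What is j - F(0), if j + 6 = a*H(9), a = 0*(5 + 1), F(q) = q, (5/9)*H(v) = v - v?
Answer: -6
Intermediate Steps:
H(v) = 0 (H(v) = 9*(v - v)/5 = (9/5)*0 = 0)
a = 0 (a = 0*6 = 0)
j = -6 (j = -6 + 0*0 = -6 + 0 = -6)
j - F(0) = -6 - 1*0 = -6 + 0 = -6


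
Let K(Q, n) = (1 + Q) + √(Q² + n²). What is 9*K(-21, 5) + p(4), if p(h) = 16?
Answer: -164 + 9*√466 ≈ 30.283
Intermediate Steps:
K(Q, n) = 1 + Q + √(Q² + n²)
9*K(-21, 5) + p(4) = 9*(1 - 21 + √((-21)² + 5²)) + 16 = 9*(1 - 21 + √(441 + 25)) + 16 = 9*(1 - 21 + √466) + 16 = 9*(-20 + √466) + 16 = (-180 + 9*√466) + 16 = -164 + 9*√466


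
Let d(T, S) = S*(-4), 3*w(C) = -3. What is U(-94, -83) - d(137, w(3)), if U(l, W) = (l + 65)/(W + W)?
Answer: -635/166 ≈ -3.8253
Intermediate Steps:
w(C) = -1 (w(C) = (⅓)*(-3) = -1)
d(T, S) = -4*S
U(l, W) = (65 + l)/(2*W) (U(l, W) = (65 + l)/((2*W)) = (65 + l)*(1/(2*W)) = (65 + l)/(2*W))
U(-94, -83) - d(137, w(3)) = (½)*(65 - 94)/(-83) - (-4)*(-1) = (½)*(-1/83)*(-29) - 1*4 = 29/166 - 4 = -635/166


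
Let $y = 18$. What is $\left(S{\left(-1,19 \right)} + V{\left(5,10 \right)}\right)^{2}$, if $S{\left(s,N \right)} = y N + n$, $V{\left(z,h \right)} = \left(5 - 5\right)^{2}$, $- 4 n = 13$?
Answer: $\frac{1836025}{16} \approx 1.1475 \cdot 10^{5}$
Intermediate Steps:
$n = - \frac{13}{4}$ ($n = \left(- \frac{1}{4}\right) 13 = - \frac{13}{4} \approx -3.25$)
$V{\left(z,h \right)} = 0$ ($V{\left(z,h \right)} = 0^{2} = 0$)
$S{\left(s,N \right)} = - \frac{13}{4} + 18 N$ ($S{\left(s,N \right)} = 18 N - \frac{13}{4} = - \frac{13}{4} + 18 N$)
$\left(S{\left(-1,19 \right)} + V{\left(5,10 \right)}\right)^{2} = \left(\left(- \frac{13}{4} + 18 \cdot 19\right) + 0\right)^{2} = \left(\left(- \frac{13}{4} + 342\right) + 0\right)^{2} = \left(\frac{1355}{4} + 0\right)^{2} = \left(\frac{1355}{4}\right)^{2} = \frac{1836025}{16}$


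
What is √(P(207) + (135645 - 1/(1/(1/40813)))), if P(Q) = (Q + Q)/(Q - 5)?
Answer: 5*√92195585975592659/4122113 ≈ 368.30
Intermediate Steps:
P(Q) = 2*Q/(-5 + Q) (P(Q) = (2*Q)/(-5 + Q) = 2*Q/(-5 + Q))
√(P(207) + (135645 - 1/(1/(1/40813)))) = √(2*207/(-5 + 207) + (135645 - 1/(1/(1/40813)))) = √(2*207/202 + (135645 - 1/(1/(1/40813)))) = √(2*207*(1/202) + (135645 - 1/40813)) = √(207/101 + (135645 - 1*1/40813)) = √(207/101 + (135645 - 1/40813)) = √(207/101 + 5536079384/40813) = √(559152466075/4122113) = 5*√92195585975592659/4122113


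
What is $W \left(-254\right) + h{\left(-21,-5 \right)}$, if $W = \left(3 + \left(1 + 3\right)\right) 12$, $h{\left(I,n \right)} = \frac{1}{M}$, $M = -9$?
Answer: $- \frac{192025}{9} \approx -21336.0$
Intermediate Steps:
$h{\left(I,n \right)} = - \frac{1}{9}$ ($h{\left(I,n \right)} = \frac{1}{-9} = - \frac{1}{9}$)
$W = 84$ ($W = \left(3 + 4\right) 12 = 7 \cdot 12 = 84$)
$W \left(-254\right) + h{\left(-21,-5 \right)} = 84 \left(-254\right) - \frac{1}{9} = -21336 - \frac{1}{9} = - \frac{192025}{9}$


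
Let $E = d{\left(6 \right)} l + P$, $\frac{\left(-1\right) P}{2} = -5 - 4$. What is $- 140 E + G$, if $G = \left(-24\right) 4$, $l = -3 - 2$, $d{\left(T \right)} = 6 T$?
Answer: $22584$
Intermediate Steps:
$P = 18$ ($P = - 2 \left(-5 - 4\right) = \left(-2\right) \left(-9\right) = 18$)
$l = -5$ ($l = -3 - 2 = -5$)
$G = -96$
$E = -162$ ($E = 6 \cdot 6 \left(-5\right) + 18 = 36 \left(-5\right) + 18 = -180 + 18 = -162$)
$- 140 E + G = \left(-140\right) \left(-162\right) - 96 = 22680 - 96 = 22584$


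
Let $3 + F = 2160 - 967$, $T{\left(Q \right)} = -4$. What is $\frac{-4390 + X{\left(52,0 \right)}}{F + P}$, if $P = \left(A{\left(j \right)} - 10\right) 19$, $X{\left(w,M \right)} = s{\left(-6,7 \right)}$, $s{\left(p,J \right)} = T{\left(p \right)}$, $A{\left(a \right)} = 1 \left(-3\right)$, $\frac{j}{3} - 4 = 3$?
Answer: $- \frac{4394}{943} \approx -4.6596$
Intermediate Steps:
$j = 21$ ($j = 12 + 3 \cdot 3 = 12 + 9 = 21$)
$A{\left(a \right)} = -3$
$s{\left(p,J \right)} = -4$
$F = 1190$ ($F = -3 + \left(2160 - 967\right) = -3 + 1193 = 1190$)
$X{\left(w,M \right)} = -4$
$P = -247$ ($P = \left(-3 - 10\right) 19 = \left(-13\right) 19 = -247$)
$\frac{-4390 + X{\left(52,0 \right)}}{F + P} = \frac{-4390 - 4}{1190 - 247} = - \frac{4394}{943}$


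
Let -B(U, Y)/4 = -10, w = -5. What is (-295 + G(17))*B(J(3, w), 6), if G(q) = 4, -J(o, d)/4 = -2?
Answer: -11640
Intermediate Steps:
J(o, d) = 8 (J(o, d) = -4*(-2) = 8)
B(U, Y) = 40 (B(U, Y) = -4*(-10) = 40)
(-295 + G(17))*B(J(3, w), 6) = (-295 + 4)*40 = -291*40 = -11640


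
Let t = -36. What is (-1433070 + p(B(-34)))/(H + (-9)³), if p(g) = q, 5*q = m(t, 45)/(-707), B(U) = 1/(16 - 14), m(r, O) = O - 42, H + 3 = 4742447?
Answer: -5065902453/16761962525 ≈ -0.30223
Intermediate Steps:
H = 4742444 (H = -3 + 4742447 = 4742444)
m(r, O) = -42 + O
B(U) = ½ (B(U) = 1/2 = ½)
q = -3/3535 (q = ((-42 + 45)/(-707))/5 = (3*(-1/707))/5 = (⅕)*(-3/707) = -3/3535 ≈ -0.00084866)
p(g) = -3/3535
(-1433070 + p(B(-34)))/(H + (-9)³) = (-1433070 - 3/3535)/(4742444 + (-9)³) = -5065902453/(3535*(4742444 - 729)) = -5065902453/3535/4741715 = -5065902453/3535*1/4741715 = -5065902453/16761962525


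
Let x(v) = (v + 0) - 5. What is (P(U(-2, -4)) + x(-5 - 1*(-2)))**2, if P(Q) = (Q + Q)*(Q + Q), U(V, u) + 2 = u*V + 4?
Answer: 153664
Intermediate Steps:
x(v) = -5 + v (x(v) = v - 5 = -5 + v)
U(V, u) = 2 + V*u (U(V, u) = -2 + (u*V + 4) = -2 + (V*u + 4) = -2 + (4 + V*u) = 2 + V*u)
P(Q) = 4*Q**2 (P(Q) = (2*Q)*(2*Q) = 4*Q**2)
(P(U(-2, -4)) + x(-5 - 1*(-2)))**2 = (4*(2 - 2*(-4))**2 + (-5 + (-5 - 1*(-2))))**2 = (4*(2 + 8)**2 + (-5 + (-5 + 2)))**2 = (4*10**2 + (-5 - 3))**2 = (4*100 - 8)**2 = (400 - 8)**2 = 392**2 = 153664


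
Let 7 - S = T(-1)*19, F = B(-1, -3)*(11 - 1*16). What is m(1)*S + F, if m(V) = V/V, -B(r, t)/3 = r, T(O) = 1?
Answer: -27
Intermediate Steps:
B(r, t) = -3*r
m(V) = 1
F = -15 (F = (-3*(-1))*(11 - 1*16) = 3*(11 - 16) = 3*(-5) = -15)
S = -12 (S = 7 - 19 = -12)
m(1)*S + F = 1*(-12) - 15 = -12 - 15 = -27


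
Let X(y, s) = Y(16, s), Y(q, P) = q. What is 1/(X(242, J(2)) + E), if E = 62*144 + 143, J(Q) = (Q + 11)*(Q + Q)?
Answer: 1/9087 ≈ 0.00011005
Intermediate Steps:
J(Q) = 2*Q*(11 + Q) (J(Q) = (11 + Q)*(2*Q) = 2*Q*(11 + Q))
X(y, s) = 16
E = 9071 (E = 8928 + 143 = 9071)
1/(X(242, J(2)) + E) = 1/(16 + 9071) = 1/9087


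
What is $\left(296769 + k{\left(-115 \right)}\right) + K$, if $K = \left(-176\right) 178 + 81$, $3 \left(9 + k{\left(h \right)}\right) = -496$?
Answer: $\frac{796043}{3} \approx 2.6535 \cdot 10^{5}$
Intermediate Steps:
$k{\left(h \right)} = - \frac{523}{3}$ ($k{\left(h \right)} = -9 + \frac{1}{3} \left(-496\right) = -9 - \frac{496}{3} = - \frac{523}{3}$)
$K = -31247$ ($K = -31328 + 81 = -31247$)
$\left(296769 + k{\left(-115 \right)}\right) + K = \left(296769 - \frac{523}{3}\right) - 31247 = \frac{889784}{3} - 31247 = \frac{796043}{3}$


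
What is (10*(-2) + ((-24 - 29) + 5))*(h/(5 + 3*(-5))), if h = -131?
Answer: -4454/5 ≈ -890.80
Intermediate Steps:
(10*(-2) + ((-24 - 29) + 5))*(h/(5 + 3*(-5))) = (10*(-2) + ((-24 - 29) + 5))*(-131/(5 + 3*(-5))) = (-20 + (-53 + 5))*(-131/(5 - 15)) = (-20 - 48)*(-131/(-10)) = -(-8908)*(-1)/10 = -68*131/10 = -4454/5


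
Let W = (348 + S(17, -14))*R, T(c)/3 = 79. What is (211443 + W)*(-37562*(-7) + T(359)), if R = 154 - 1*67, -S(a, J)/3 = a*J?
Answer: 79961087127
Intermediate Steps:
S(a, J) = -3*J*a (S(a, J) = -3*a*J = -3*J*a)
R = 87 (R = 154 - 67 = 87)
T(c) = 237 (T(c) = 3*79 = 237)
W = 92394 (W = (348 - 3*(-14)*17)*87 = (348 + 714)*87 = 1062*87 = 92394)
(211443 + W)*(-37562*(-7) + T(359)) = (211443 + 92394)*(-37562*(-7) + 237) = 303837*(262934 + 237) = 303837*263171 = 79961087127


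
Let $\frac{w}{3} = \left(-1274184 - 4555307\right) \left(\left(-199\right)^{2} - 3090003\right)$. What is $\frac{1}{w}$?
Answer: $\frac{1}{53346873016146} \approx 1.8745 \cdot 10^{-14}$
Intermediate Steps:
$w = 53346873016146$ ($w = 3 \left(-1274184 - 4555307\right) \left(\left(-199\right)^{2} - 3090003\right) = 3 \left(- 5829491 \left(39601 - 3090003\right)\right) = 3 \left(\left(-5829491\right) \left(-3050402\right)\right) = 3 \cdot 17782291005382 = 53346873016146$)
$\frac{1}{w} = \frac{1}{53346873016146}$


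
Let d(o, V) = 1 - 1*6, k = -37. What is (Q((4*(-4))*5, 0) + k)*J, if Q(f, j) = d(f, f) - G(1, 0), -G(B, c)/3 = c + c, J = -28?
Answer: 1176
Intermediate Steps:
d(o, V) = -5 (d(o, V) = 1 - 6 = -5)
G(B, c) = -6*c (G(B, c) = -3*(c + c) = -6*c)
Q(f, j) = -5 (Q(f, j) = -5 - (-6)*0 = -5 - 1*0 = -5 + 0 = -5)
(Q((4*(-4))*5, 0) + k)*J = (-5 - 37)*(-28) = -42*(-28) = 1176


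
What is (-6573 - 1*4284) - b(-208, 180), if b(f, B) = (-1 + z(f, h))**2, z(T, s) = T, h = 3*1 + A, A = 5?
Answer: -54538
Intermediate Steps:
h = 8 (h = 3*1 + 5 = 3 + 5 = 8)
b(f, B) = (-1 + f)**2
(-6573 - 1*4284) - b(-208, 180) = (-6573 - 1*4284) - (-1 - 208)**2 = (-6573 - 4284) - 1*(-209)**2 = -10857 - 1*43681 = -10857 - 43681 = -54538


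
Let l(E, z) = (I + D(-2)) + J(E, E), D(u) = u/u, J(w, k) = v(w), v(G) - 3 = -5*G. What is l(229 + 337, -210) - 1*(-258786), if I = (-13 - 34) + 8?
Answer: 255921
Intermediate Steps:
v(G) = 3 - 5*G
J(w, k) = 3 - 5*w
D(u) = 1
I = -39 (I = -47 + 8 = -39)
l(E, z) = -35 - 5*E (l(E, z) = (-39 + 1) + (3 - 5*E) = -38 + (3 - 5*E) = -35 - 5*E)
l(229 + 337, -210) - 1*(-258786) = (-35 - 5*(229 + 337)) - 1*(-258786) = (-35 - 5*566) + 258786 = (-35 - 2830) + 258786 = -2865 + 258786 = 255921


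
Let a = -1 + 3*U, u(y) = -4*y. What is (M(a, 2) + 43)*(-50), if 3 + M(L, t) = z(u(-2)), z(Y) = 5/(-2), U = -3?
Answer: -1875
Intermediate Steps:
z(Y) = -5/2 (z(Y) = 5*(-1/2) = -5/2)
a = -10 (a = -1 + 3*(-3) = -1 - 9 = -10)
M(L, t) = -11/2 (M(L, t) = -3 - 5/2 = -11/2)
(M(a, 2) + 43)*(-50) = (-11/2 + 43)*(-50) = (75/2)*(-50) = -1875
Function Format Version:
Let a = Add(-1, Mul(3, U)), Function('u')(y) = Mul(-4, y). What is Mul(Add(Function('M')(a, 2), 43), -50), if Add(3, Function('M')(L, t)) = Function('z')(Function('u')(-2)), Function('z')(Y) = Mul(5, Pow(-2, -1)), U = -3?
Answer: -1875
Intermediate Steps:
Function('z')(Y) = Rational(-5, 2) (Function('z')(Y) = Mul(5, Rational(-1, 2)) = Rational(-5, 2))
a = -10 (a = Add(-1, Mul(3, -3)) = Add(-1, -9) = -10)
Function('M')(L, t) = Rational(-11, 2) (Function('M')(L, t) = Add(-3, Rational(-5, 2)) = Rational(-11, 2))
Mul(Add(Function('M')(a, 2), 43), -50) = Mul(Add(Rational(-11, 2), 43), -50) = Mul(Rational(75, 2), -50) = -1875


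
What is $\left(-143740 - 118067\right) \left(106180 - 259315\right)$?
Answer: $40091814945$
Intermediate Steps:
$\left(-143740 - 118067\right) \left(106180 - 259315\right) = \left(-261807\right) \left(-153135\right) = 40091814945$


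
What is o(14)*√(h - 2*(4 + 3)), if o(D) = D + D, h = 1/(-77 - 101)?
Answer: 42*I*√49306/89 ≈ 104.79*I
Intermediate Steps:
h = -1/178 (h = 1/(-178) = -1/178 ≈ -0.0056180)
o(D) = 2*D
o(14)*√(h - 2*(4 + 3)) = (2*14)*√(-1/178 - 2*(4 + 3)) = 28*√(-1/178 - 2*7) = 28*√(-1/178 - 14) = 28*√(-2493/178) = 28*(3*I*√49306/178) = 42*I*√49306/89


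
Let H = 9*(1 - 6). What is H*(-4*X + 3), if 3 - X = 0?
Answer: 405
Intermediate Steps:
X = 3 (X = 3 - 1*0 = 3 + 0 = 3)
H = -45 (H = 9*(-5) = -45)
H*(-4*X + 3) = -45*(-4*3 + 3) = -45*(-12 + 3) = -45*(-9) = 405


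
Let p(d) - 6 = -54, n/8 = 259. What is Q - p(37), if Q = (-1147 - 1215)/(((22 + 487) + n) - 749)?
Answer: 42787/916 ≈ 46.711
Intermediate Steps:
n = 2072 (n = 8*259 = 2072)
p(d) = -48 (p(d) = 6 - 54 = -48)
Q = -1181/916 (Q = (-1147 - 1215)/(((22 + 487) + 2072) - 749) = -2362/((509 + 2072) - 749) = -2362/(2581 - 749) = -2362/1832 = -2362*1/1832 = -1181/916 ≈ -1.2893)
Q - p(37) = -1181/916 - 1*(-48) = -1181/916 + 48 = 42787/916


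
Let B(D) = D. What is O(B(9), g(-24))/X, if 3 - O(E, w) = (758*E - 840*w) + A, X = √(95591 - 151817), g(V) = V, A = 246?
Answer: 9075*I*√56226/18742 ≈ 114.82*I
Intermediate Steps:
X = I*√56226 (X = √(-56226) = I*√56226 ≈ 237.12*I)
O(E, w) = -243 - 758*E + 840*w (O(E, w) = 3 - ((758*E - 840*w) + 246) = 3 - ((-840*w + 758*E) + 246) = 3 - (246 - 840*w + 758*E) = 3 + (-246 - 758*E + 840*w) = -243 - 758*E + 840*w)
O(B(9), g(-24))/X = (-243 - 758*9 + 840*(-24))/((I*√56226)) = (-243 - 6822 - 20160)*(-I*√56226/56226) = -(-9075)*I*√56226/18742 = 9075*I*√56226/18742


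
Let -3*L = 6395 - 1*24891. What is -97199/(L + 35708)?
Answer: -291597/125620 ≈ -2.3213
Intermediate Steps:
L = 18496/3 (L = -(6395 - 1*24891)/3 = -(6395 - 24891)/3 = -⅓*(-18496) = 18496/3 ≈ 6165.3)
-97199/(L + 35708) = -97199/(18496/3 + 35708) = -97199/125620/3 = -97199*3/125620 = -291597/125620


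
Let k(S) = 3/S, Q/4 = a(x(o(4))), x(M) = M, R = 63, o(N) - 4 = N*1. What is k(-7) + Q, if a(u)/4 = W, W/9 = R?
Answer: 63501/7 ≈ 9071.6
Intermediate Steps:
o(N) = 4 + N (o(N) = 4 + N*1 = 4 + N)
W = 567 (W = 9*63 = 567)
a(u) = 2268 (a(u) = 4*567 = 2268)
Q = 9072 (Q = 4*2268 = 9072)
k(-7) + Q = 3/(-7) + 9072 = 3*(-1/7) + 9072 = -3/7 + 9072 = 63501/7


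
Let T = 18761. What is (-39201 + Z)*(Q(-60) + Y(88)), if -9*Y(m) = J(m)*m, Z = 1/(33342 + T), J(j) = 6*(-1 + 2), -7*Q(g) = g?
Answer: 2148699166504/1094163 ≈ 1.9638e+6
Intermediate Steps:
Q(g) = -g/7
J(j) = 6 (J(j) = 6*1 = 6)
Z = 1/52103 (Z = 1/(33342 + 18761) = 1/52103 ≈ 1.9193e-5)
Y(m) = -2*m/3
(-39201 + Z)*(Q(-60) + Y(88)) = (-39201 + 1/52103)*(-1/7*(-60) - 2/3*88) = -2042489702*(60/7 - 176/3)/52103 = -2042489702/52103*(-1052/21) = 2148699166504/1094163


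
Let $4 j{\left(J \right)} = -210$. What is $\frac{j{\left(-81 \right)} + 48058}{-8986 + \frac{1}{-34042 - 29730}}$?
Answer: $- \frac{3061406746}{573055193} \approx -5.3423$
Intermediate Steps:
$j{\left(J \right)} = - \frac{105}{2}$ ($j{\left(J \right)} = \frac{1}{4} \left(-210\right) = - \frac{105}{2}$)
$\frac{j{\left(-81 \right)} + 48058}{-8986 + \frac{1}{-34042 - 29730}} = \frac{- \frac{105}{2} + 48058}{-8986 + \frac{1}{-34042 - 29730}} = \frac{96011}{2 \left(-8986 + \frac{1}{-63772}\right)} = \frac{96011}{2 \left(-8986 - \frac{1}{63772}\right)} = \frac{96011}{2 \left(- \frac{573055193}{63772}\right)} = \frac{96011}{2} \left(- \frac{63772}{573055193}\right) = - \frac{3061406746}{573055193}$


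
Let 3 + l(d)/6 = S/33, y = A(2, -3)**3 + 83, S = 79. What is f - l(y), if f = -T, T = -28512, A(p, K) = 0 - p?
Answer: 313672/11 ≈ 28516.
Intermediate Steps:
A(p, K) = -p
y = 75 (y = (-1*2)**3 + 83 = (-2)**3 + 83 = -8 + 83 = 75)
l(d) = -40/11 (l(d) = -18 + 6*(79/33) = -18 + 158/11 = -40/11)
f = 28512 (f = -1*(-28512) = 28512)
f - l(y) = 28512 - 1*(-40/11) = 28512 + 40/11 = 313672/11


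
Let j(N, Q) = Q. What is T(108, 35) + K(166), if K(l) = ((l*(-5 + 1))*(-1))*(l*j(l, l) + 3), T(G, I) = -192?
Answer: 18298984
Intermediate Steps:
K(l) = 4*l*(3 + l**2) (K(l) = ((l*(-5 + 1))*(-1))*(l*l + 3) = ((l*(-4))*(-1))*(l**2 + 3) = (-4*l*(-1))*(3 + l**2) = (4*l)*(3 + l**2) = 4*l*(3 + l**2))
T(108, 35) + K(166) = -192 + 4*166*(3 + 166**2) = -192 + 4*166*(3 + 27556) = -192 + 4*166*27559 = -192 + 18299176 = 18298984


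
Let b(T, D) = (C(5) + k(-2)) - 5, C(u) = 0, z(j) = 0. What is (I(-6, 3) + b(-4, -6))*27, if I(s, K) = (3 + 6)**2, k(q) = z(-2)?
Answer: 2052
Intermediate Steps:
k(q) = 0
b(T, D) = -5 (b(T, D) = (0 + 0) - 5 = 0 - 5 = -5)
I(s, K) = 81 (I(s, K) = 9**2 = 81)
(I(-6, 3) + b(-4, -6))*27 = (81 - 5)*27 = 76*27 = 2052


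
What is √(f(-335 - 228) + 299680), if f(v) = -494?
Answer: √299186 ≈ 546.98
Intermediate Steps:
√(f(-335 - 228) + 299680) = √(-494 + 299680) = √299186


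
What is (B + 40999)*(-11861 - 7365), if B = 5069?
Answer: -885703368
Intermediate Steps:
(B + 40999)*(-11861 - 7365) = (5069 + 40999)*(-11861 - 7365) = 46068*(-19226) = -885703368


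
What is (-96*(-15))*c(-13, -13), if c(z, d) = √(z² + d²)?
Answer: 18720*√2 ≈ 26474.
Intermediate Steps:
c(z, d) = √(d² + z²)
(-96*(-15))*c(-13, -13) = (-96*(-15))*√((-13)² + (-13)²) = 1440*√(169 + 169) = 1440*√338 = 1440*(13*√2) = 18720*√2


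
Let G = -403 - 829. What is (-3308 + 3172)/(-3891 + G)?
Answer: 136/5123 ≈ 0.026547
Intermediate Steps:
G = -1232
(-3308 + 3172)/(-3891 + G) = (-3308 + 3172)/(-3891 - 1232) = -136/(-5123) = -136*(-1/5123) = 136/5123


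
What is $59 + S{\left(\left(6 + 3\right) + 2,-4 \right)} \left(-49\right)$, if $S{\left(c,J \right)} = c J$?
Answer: $2215$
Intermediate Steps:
$S{\left(c,J \right)} = J c$
$59 + S{\left(\left(6 + 3\right) + 2,-4 \right)} \left(-49\right) = 59 + - 4 \left(\left(6 + 3\right) + 2\right) \left(-49\right) = 59 + - 4 \left(9 + 2\right) \left(-49\right) = 59 + \left(-4\right) 11 \left(-49\right) = 59 - -2156 = 59 + 2156 = 2215$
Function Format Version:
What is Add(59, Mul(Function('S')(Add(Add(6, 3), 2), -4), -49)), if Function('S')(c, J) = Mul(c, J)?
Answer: 2215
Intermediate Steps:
Function('S')(c, J) = Mul(J, c)
Add(59, Mul(Function('S')(Add(Add(6, 3), 2), -4), -49)) = Add(59, Mul(Mul(-4, Add(Add(6, 3), 2)), -49)) = Add(59, Mul(Mul(-4, Add(9, 2)), -49)) = Add(59, Mul(Mul(-4, 11), -49)) = Add(59, Mul(-44, -49)) = Add(59, 2156) = 2215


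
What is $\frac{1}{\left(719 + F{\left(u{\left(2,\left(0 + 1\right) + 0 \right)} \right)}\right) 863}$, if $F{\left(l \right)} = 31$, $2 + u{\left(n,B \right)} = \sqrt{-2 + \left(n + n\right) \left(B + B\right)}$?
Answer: $\frac{1}{647250} \approx 1.545 \cdot 10^{-6}$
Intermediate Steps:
$u{\left(n,B \right)} = -2 + \sqrt{-2 + 4 B n}$ ($u{\left(n,B \right)} = -2 + \sqrt{-2 + \left(n + n\right) \left(B + B\right)} = -2 + \sqrt{-2 + 2 n 2 B} = -2 + \sqrt{-2 + 4 B n}$)
$\frac{1}{\left(719 + F{\left(u{\left(2,\left(0 + 1\right) + 0 \right)} \right)}\right) 863} = \frac{1}{\left(719 + 31\right) 863} = \frac{1}{750} \cdot \frac{1}{863} = \frac{1}{647250}$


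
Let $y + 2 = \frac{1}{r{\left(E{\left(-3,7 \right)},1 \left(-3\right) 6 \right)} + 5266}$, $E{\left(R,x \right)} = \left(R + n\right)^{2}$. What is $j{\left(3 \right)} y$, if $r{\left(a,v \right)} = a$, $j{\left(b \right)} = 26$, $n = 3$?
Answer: $- \frac{136903}{2633} \approx -51.995$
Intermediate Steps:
$E{\left(R,x \right)} = \left(3 + R\right)^{2}$ ($E{\left(R,x \right)} = \left(R + 3\right)^{2} = \left(3 + R\right)^{2}$)
$y = - \frac{10531}{5266}$ ($y = -2 + \frac{1}{\left(3 - 3\right)^{2} + 5266} = -2 + \frac{1}{0^{2} + 5266} = -2 + \frac{1}{0 + 5266} = -2 + \frac{1}{5266} = - \frac{10531}{5266} \approx -1.9998$)
$j{\left(3 \right)} y = 26 \left(- \frac{10531}{5266}\right) = - \frac{136903}{2633}$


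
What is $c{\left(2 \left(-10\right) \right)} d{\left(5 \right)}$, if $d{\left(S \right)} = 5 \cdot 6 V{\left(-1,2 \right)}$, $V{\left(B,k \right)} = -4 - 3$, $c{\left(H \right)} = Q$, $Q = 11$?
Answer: $-2310$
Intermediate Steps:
$c{\left(H \right)} = 11$
$V{\left(B,k \right)} = -7$ ($V{\left(B,k \right)} = -4 - 3 = -7$)
$d{\left(S \right)} = -210$ ($d{\left(S \right)} = 5 \cdot 6 \left(-7\right) = 30 \left(-7\right) = -210$)
$c{\left(2 \left(-10\right) \right)} d{\left(5 \right)} = 11 \left(-210\right) = -2310$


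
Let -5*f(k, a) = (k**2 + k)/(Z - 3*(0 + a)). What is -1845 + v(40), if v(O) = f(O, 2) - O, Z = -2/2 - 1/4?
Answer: -53353/29 ≈ -1839.8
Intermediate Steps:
Z = -5/4 (Z = -2*1/2 - 1*1/4 = -1 - 1/4 = -5/4 ≈ -1.2500)
f(k, a) = -(k + k**2)/(5*(-5/4 - 3*a)) (f(k, a) = -(k**2 + k)/(5*(-5/4 - 3*(0 + a))) = -(k + k**2)/(5*(-5/4 - 3*a)))
v(O) = -O + 4*O*(1 + O)/145 (v(O) = 4*O*(1 + O)/(5*(5 + 12*2)) - O = 4*O*(1 + O)/(5*(5 + 24)) - O = (4/5)*O*(1 + O)/29 - O = (4/5)*O*(1/29)*(1 + O) - O = 4*O*(1 + O)/145 - O = -O + 4*O*(1 + O)/145)
-1845 + v(40) = -1845 + (1/145)*40*(-141 + 4*40) = -1845 + (1/145)*40*(-141 + 160) = -1845 + (1/145)*40*19 = -1845 + 152/29 = -53353/29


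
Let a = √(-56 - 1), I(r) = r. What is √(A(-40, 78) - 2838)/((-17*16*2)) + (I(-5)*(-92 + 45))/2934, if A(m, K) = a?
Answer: 235/2934 - √(-2838 + I*√57)/544 ≈ 0.079965 - 0.097928*I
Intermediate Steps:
a = I*√57 (a = √(-57) = I*√57 ≈ 7.5498*I)
A(m, K) = I*√57
√(A(-40, 78) - 2838)/((-17*16*2)) + (I(-5)*(-92 + 45))/2934 = √(I*√57 - 2838)/((-17*16*2)) - 5*(-92 + 45)/2934 = √(-2838 + I*√57)/((-272*2)) - 5*(-47)*(1/2934) = √(-2838 + I*√57)/(-544) + 235*(1/2934) = √(-2838 + I*√57)*(-1/544) + 235/2934 = -√(-2838 + I*√57)/544 + 235/2934 = 235/2934 - √(-2838 + I*√57)/544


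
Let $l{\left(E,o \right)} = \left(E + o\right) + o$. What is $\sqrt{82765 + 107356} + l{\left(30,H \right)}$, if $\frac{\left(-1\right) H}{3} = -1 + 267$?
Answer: $-1566 + \sqrt{190121} \approx -1130.0$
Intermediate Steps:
$H = -798$ ($H = - 3 \left(-1 + 267\right) = \left(-3\right) 266 = -798$)
$l{\left(E,o \right)} = E + 2 o$
$\sqrt{82765 + 107356} + l{\left(30,H \right)} = \sqrt{82765 + 107356} + \left(30 + 2 \left(-798\right)\right) = \sqrt{190121} + \left(30 - 1596\right) = \sqrt{190121} - 1566 = -1566 + \sqrt{190121}$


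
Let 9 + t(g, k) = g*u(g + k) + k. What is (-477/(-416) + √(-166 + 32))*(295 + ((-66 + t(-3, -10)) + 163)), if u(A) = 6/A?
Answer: 2321559/5408 + 4867*I*√134/13 ≈ 429.28 + 4333.8*I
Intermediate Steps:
t(g, k) = -9 + k + 6*g/(g + k) (t(g, k) = -9 + (g*(6/(g + k)) + k) = -9 + (6*g/(g + k) + k) = -9 + (k + 6*g/(g + k)) = -9 + k + 6*g/(g + k))
(-477/(-416) + √(-166 + 32))*(295 + ((-66 + t(-3, -10)) + 163)) = (-477/(-416) + √(-166 + 32))*(295 + ((-66 + (6*(-3) + (-9 - 10)*(-3 - 10))/(-3 - 10)) + 163)) = (-477*(-1/416) + √(-134))*(295 + ((-66 + (-18 - 19*(-13))/(-13)) + 163)) = (477/416 + I*√134)*(295 + ((-66 - (-18 + 247)/13) + 163)) = (477/416 + I*√134)*(295 + ((-66 - 1/13*229) + 163)) = (477/416 + I*√134)*(295 + ((-66 - 229/13) + 163)) = (477/416 + I*√134)*(295 + (-1087/13 + 163)) = (477/416 + I*√134)*(295 + 1032/13) = (477/416 + I*√134)*(4867/13) = 2321559/5408 + 4867*I*√134/13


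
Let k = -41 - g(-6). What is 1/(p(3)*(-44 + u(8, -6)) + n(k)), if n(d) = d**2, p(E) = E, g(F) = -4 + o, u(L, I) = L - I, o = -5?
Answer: 1/934 ≈ 0.0010707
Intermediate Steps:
g(F) = -9 (g(F) = -4 - 5 = -9)
k = -32 (k = -41 - 1*(-9) = -41 + 9 = -32)
1/(p(3)*(-44 + u(8, -6)) + n(k)) = 1/(3*(-44 + (8 - 1*(-6))) + (-32)**2) = 1/(3*(-44 + (8 + 6)) + 1024) = 1/(3*(-44 + 14) + 1024) = 1/(3*(-30) + 1024) = 1/(-90 + 1024) = 1/934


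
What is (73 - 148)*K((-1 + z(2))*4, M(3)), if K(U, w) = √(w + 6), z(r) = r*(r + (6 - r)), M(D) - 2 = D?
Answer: -75*√11 ≈ -248.75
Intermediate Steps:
M(D) = 2 + D
z(r) = 6*r (z(r) = r*6 = 6*r)
K(U, w) = √(6 + w)
(73 - 148)*K((-1 + z(2))*4, M(3)) = (73 - 148)*√(6 + (2 + 3)) = -75*√(6 + 5) = -75*√11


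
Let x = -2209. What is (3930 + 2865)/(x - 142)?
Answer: -6795/2351 ≈ -2.8903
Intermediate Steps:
(3930 + 2865)/(x - 142) = (3930 + 2865)/(-2209 - 142) = 6795/(-2351) = 6795*(-1/2351) = -6795/2351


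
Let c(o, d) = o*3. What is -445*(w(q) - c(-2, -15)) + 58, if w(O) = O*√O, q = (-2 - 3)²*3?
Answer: -2612 - 166875*√3 ≈ -2.9165e+5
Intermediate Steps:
c(o, d) = 3*o
q = 75 (q = (-5)²*3 = 25*3 = 75)
w(O) = O^(3/2)
-445*(w(q) - c(-2, -15)) + 58 = -445*(75^(3/2) - 3*(-2)) + 58 = -445*(375*√3 - 1*(-6)) + 58 = -445*(375*√3 + 6) + 58 = -445*(6 + 375*√3) + 58 = (-2670 - 166875*√3) + 58 = -2612 - 166875*√3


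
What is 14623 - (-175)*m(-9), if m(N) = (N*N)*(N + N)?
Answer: -240527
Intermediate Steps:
m(N) = 2*N³ (m(N) = N²*(2*N) = 2*N³)
14623 - (-175)*m(-9) = 14623 - (-175)*2*(-9)³ = 14623 - (-175)*2*(-729) = 14623 - (-175)*(-1458) = 14623 - 1*255150 = 14623 - 255150 = -240527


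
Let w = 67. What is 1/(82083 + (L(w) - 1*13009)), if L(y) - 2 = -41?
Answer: 1/69035 ≈ 1.4485e-5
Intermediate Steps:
L(y) = -39 (L(y) = 2 - 41 = -39)
1/(82083 + (L(w) - 1*13009)) = 1/(82083 + (-39 - 1*13009)) = 1/(82083 + (-39 - 13009)) = 1/(82083 - 13048) = 1/69035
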